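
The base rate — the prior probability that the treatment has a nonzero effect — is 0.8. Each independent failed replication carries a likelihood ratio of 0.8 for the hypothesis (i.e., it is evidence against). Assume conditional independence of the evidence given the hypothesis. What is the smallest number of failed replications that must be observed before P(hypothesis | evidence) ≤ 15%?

14

Prior odds = 0.8/0.2 = 4.
Likelihood ratio per failed replication = 0.8.
Target posterior odds = 0.15/0.85 = 3/17.
Need 4 × 0.8ⁿ ≤ 3/17, i.e. 0.8ⁿ ≤ 3/68.
0.8¹³ ≈0.0549756 is still above 3/68 but 0.8¹⁴ ≈0.0439805 is at or below it, so n = 14.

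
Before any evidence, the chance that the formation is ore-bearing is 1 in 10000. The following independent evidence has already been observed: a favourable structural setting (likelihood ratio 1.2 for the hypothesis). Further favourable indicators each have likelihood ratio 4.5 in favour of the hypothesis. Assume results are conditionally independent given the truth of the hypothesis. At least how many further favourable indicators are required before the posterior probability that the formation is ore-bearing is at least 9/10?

Prior odds = 0.0001/0.9999 = 1/9999.
Bayes factor of the evidence already in hand = 1.2.
Odds after that evidence = (1/9999) × 1.2 = 2/16665.
Target odds = 0.9/0.1 = 9.
Need 4.5ⁿ ≥ 9 ÷ (2/16665) = 74992.5.
4.5⁷ = 4782969/128 falls short of 74992.5 but 4.5⁸ = 43046721/256 reaches it, so n = 8.

8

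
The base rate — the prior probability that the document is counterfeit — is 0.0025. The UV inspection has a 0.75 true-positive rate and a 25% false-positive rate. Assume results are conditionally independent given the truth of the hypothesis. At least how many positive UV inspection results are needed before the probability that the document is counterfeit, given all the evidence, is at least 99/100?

Prior odds: 0.0025 ÷ 0.9975 = 1/399.
Likelihood ratio of a positive result = 0.75/0.25 = 3.
Target odds: 0.99 ÷ 0.01 = 99.
Need (1/399) × 3ⁿ ≥ 99, i.e. 3ⁿ ≥ 39501.
3⁹ = 19683 falls short of 39501 but 3¹⁰ = 59049 reaches it, so n = 10.

10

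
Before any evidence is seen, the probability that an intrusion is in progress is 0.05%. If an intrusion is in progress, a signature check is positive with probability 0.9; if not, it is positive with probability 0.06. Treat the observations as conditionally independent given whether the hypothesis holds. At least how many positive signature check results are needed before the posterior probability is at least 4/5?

4

Prior odds: 0.0005 ÷ 0.9995 = 1/1999.
Likelihood ratio of a positive = 0.9/0.06 = 15.
Target odds: 0.8 ÷ 0.2 = 4.
Require 15ⁿ ≥ 4 ÷ (1/1999) = 7996.
15³ = 3375 falls short of 7996 but 15⁴ = 50625 reaches it, so n = 4.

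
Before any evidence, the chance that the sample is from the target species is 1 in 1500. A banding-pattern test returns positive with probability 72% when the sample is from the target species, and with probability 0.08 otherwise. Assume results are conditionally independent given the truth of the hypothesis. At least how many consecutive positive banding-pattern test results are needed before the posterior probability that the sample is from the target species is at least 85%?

Prior odds: (1/1500) ÷ (1499/1500) = 1/1499.
Likelihood ratio of a positive result = 0.72/0.08 = 9.
Target posterior odds = 0.85/0.15 = 17/3.
Require 9ⁿ ≥ 17/3 ÷ (1/1499) = 25483/3.
9⁴ = 6561 falls short of 25483/3 but 9⁵ = 59049 reaches it, so n = 5.

5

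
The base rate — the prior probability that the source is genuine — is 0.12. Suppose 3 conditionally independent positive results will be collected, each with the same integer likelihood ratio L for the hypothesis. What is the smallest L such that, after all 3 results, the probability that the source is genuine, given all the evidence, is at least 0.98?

Prior odds = 0.12/0.88 = 3/22.
Target odds = 0.98/0.02 = 49.
Need L³ ≥ 49 ÷ (3/22) = 1078/3.
7³ = 343 < 1078/3 ≤ 512 = 8³, so L = 8.

8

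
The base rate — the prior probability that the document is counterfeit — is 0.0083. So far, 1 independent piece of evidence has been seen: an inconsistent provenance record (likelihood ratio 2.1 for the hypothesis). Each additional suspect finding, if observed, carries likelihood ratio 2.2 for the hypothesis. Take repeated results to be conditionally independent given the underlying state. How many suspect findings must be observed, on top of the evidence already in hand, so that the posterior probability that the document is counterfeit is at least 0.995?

12

Prior odds = 0.0083/0.9917 = 83/9917.
Bayes factor of the evidence already in hand = 2.1.
Odds after that evidence = (83/9917) × 2.1 = 1743/99170.
Target odds = 0.995/0.005 = 199.
Need 2.2ⁿ ≥ 199 ÷ (1743/99170) = 19734830/1743.
2.2¹¹ ≈5843.18 falls short of 19734830/1743 but 2.2¹² ≈12855 reaches it, so n = 12.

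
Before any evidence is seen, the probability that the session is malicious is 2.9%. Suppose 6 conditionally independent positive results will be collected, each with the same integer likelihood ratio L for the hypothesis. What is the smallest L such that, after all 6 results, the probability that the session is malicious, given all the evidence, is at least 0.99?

Prior odds = 0.029/0.971 = 29/971.
Target odds = 0.99/0.01 = 99.
Need L⁶ ≥ 99 ÷ (29/971) = 96129/29.
3⁶ = 729 < 96129/29 ≤ 4096 = 4⁶, so L = 4.

4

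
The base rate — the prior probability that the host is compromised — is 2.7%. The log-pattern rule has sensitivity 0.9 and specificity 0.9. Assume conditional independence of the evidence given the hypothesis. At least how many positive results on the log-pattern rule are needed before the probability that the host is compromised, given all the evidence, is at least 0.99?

Prior odds: 0.027 ÷ 0.973 = 27/973.
False-positive rate = 1 − 0.9 = 0.1; likelihood ratio of a positive = 0.9/0.1 = 9.
Target odds: 0.99 ÷ 0.01 = 99.
Require 9ⁿ ≥ 99 ÷ (27/973) = 10703/3.
9³ = 729 falls short of 10703/3 but 9⁴ = 6561 reaches it, so n = 4.

4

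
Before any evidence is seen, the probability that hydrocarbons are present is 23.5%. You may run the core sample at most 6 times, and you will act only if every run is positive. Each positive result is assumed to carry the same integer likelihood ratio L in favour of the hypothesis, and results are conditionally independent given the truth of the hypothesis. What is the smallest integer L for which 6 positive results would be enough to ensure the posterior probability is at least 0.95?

2

Prior odds = 0.235/0.765 = 47/153.
Target odds = 0.95/0.05 = 19.
Need L⁶ ≥ 19 ÷ (47/153) = 2907/47.
1⁶ = 1 < 2907/47 ≤ 64 = 2⁶, so L = 2.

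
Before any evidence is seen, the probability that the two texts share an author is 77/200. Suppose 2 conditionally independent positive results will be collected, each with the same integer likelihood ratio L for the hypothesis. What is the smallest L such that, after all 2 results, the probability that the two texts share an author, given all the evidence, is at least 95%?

Prior odds = 0.385/0.615 = 77/123.
Target odds = 0.95/0.05 = 19.
Need L² ≥ 19 ÷ (77/123) = 2337/77.
5² = 25 < 2337/77 ≤ 36 = 6², so L = 6.

6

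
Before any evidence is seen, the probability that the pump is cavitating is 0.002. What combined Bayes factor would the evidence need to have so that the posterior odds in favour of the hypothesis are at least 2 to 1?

998

Prior odds = 0.002/0.998 = 1/499.
Target odds = 2.
Required Bayes factor = 2 ÷ (1/499) = 998.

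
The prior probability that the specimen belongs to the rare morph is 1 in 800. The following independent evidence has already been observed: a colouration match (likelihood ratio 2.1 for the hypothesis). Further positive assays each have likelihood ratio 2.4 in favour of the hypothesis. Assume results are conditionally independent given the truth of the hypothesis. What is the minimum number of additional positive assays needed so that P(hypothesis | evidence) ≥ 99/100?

Prior odds = 0.00125/0.99875 = 1/799.
Bayes factor of the evidence already in hand = 2.1.
Odds after that evidence = (1/799) × 2.1 = 21/7990.
Target odds = 0.99/0.01 = 99.
Need 2.4ⁿ ≥ 99 ÷ (21/7990) = 263670/7.
2.4¹² ≈36520.3 falls short of 263670/7 but 2.4¹³ ≈87648.8 reaches it, so n = 13.

13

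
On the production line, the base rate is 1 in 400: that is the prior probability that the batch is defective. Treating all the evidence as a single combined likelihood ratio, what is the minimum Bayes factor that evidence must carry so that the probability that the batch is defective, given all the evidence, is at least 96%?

9576

Prior odds = 0.0025/0.9975 = 1/399.
Target odds = 0.96/0.04 = 24.
Required Bayes factor = 24 ÷ (1/399) = 9576.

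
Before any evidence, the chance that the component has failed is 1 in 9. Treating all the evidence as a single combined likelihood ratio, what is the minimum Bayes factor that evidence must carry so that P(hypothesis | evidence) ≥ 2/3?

16

Prior odds = (1/9)/(8/9) = 0.125.
Target odds = (2/3)/(1/3) = 2.
Required Bayes factor = 2 ÷ 0.125 = 16.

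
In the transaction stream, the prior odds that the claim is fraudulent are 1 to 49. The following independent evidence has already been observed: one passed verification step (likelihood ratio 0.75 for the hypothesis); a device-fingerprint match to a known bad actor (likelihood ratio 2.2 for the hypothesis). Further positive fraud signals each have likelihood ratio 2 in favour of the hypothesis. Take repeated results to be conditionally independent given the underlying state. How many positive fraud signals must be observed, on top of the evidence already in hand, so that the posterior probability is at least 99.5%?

Prior odds = 1/49.
Combined Bayes factor of the evidence already in hand = 0.75 × 2.2 = 1.65.
Odds after that evidence = (1/49) × 1.65 = 33/980.
Target odds = 0.995/0.005 = 199.
Need 2ⁿ ≥ 199 ÷ (33/980) = 195020/33.
2¹² = 4096 falls short of 195020/33 but 2¹³ = 8192 reaches it, so n = 13.

13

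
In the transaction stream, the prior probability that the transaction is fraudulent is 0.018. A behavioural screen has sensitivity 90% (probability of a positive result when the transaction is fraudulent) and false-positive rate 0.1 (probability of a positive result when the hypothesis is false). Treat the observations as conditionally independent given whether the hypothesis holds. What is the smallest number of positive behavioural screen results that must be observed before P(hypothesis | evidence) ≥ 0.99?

4

Prior odds = 0.018/0.982 = 9/491.
Likelihood ratio of a positive result = 0.9/0.1 = 9.
Target odds: 0.99 ÷ 0.01 = 99.
Need (9/491) × 9ⁿ ≥ 99, i.e. 9ⁿ ≥ 5401.
9³ = 729 falls short of 5401 but 9⁴ = 6561 reaches it, so n = 4.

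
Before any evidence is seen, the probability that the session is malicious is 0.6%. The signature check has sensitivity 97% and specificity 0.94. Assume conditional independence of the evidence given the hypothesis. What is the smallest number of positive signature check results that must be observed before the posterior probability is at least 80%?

Prior odds = 0.006/0.994 = 3/497.
False-positive rate = 1 − 0.94 = 0.06; likelihood ratio of a positive = 0.97/0.06 = 97/6.
Target posterior odds = 0.8/0.2 = 4.
Need (3/497) × (97/6)ⁿ ≥ 4, i.e. (97/6)ⁿ ≥ 1988/3.
(97/6)² = 9409/36 falls short of 1988/3 but (97/6)³ = 912673/216 reaches it, so n = 3.

3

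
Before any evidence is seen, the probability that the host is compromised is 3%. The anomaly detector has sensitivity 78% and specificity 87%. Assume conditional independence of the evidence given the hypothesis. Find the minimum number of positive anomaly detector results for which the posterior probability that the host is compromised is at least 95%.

Prior odds: 0.03 ÷ 0.97 = 3/97.
False-positive rate = 1 − 0.87 = 0.13; likelihood ratio of a positive = 0.78/0.13 = 6.
Target odds: 0.95 ÷ 0.05 = 19.
Need (3/97) × 6ⁿ ≥ 19, i.e. 6ⁿ ≥ 1843/3.
6³ = 216 falls short of 1843/3 but 6⁴ = 1296 reaches it, so n = 4.

4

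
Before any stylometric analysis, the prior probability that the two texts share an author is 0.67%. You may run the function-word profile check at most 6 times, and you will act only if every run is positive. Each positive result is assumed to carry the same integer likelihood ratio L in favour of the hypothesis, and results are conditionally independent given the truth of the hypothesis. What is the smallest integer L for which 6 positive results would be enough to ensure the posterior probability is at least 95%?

Prior odds = 0.0067/0.9933 = 67/9933.
Target odds = 0.95/0.05 = 19.
Need L⁶ ≥ 19 ÷ (67/9933) = 188727/67.
3⁶ = 729 < 188727/67 ≤ 4096 = 4⁶, so L = 4.

4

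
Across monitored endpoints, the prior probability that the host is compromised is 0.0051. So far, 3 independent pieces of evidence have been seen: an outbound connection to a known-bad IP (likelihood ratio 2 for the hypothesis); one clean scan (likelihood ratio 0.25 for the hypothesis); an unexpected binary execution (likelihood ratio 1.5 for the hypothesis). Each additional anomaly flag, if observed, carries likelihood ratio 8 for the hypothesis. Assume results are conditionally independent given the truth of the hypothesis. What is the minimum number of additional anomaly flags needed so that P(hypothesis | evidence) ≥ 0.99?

5

Prior odds = 0.0051/0.9949 = 51/9949.
Combined Bayes factor of the evidence already in hand = 2 × 0.25 × 1.5 = 0.75.
Odds after that evidence = (51/9949) × 0.75 = 153/39796.
Target odds = 0.99/0.01 = 99.
Need 8ⁿ ≥ 99 ÷ (153/39796) = 437756/17.
8⁴ = 4096 falls short of 437756/17 but 8⁵ = 32768 reaches it, so n = 5.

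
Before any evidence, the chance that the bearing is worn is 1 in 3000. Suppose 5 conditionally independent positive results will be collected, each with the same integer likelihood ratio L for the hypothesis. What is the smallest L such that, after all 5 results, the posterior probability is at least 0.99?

13

Prior odds = (1/3000)/(2999/3000) = 1/2999.
Target odds = 0.99/0.01 = 99.
Need L⁵ ≥ 99 ÷ (1/2999) = 296901.
12⁵ = 248832 < 296901 ≤ 371293 = 13⁵, so L = 13.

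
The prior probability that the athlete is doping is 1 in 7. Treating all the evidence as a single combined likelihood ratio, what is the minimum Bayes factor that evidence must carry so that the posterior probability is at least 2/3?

Prior odds = (1/7)/(6/7) = 1/6.
Target odds = (2/3)/(1/3) = 2.
Required Bayes factor = 2 ÷ (1/6) = 12.

12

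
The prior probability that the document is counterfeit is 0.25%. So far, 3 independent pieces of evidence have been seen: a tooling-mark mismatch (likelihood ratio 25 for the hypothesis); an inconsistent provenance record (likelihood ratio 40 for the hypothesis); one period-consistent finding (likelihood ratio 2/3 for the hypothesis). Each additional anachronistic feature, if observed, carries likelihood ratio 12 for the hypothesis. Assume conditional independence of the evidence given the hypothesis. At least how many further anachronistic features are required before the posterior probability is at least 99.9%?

Prior odds = 0.0025/0.9975 = 1/399.
Combined Bayes factor of the evidence already in hand = 25 × 40 × (2/3) = 2000/3.
Odds after that evidence = (1/399) × 2000/3 = 2000/1197.
Target odds = 0.999/0.001 = 999.
Need 12ⁿ ≥ 999 ÷ (2000/1197) = 597.9015.
12² = 144 falls short of 597.9015 but 12³ = 1728 reaches it, so n = 3.

3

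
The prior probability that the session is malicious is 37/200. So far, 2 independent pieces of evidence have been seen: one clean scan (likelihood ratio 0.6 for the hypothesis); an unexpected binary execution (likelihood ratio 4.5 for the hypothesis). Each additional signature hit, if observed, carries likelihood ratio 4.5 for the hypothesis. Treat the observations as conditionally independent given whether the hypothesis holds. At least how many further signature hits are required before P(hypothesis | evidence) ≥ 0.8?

2

Prior odds = 0.185/0.815 = 37/163.
Combined Bayes factor of the evidence already in hand = 0.6 × 4.5 = 2.7.
Odds after that evidence = (37/163) × 2.7 = 999/1630.
Target odds = 0.8/0.2 = 4.
Need 4.5ⁿ ≥ 4 ÷ (999/1630) = 6520/999.
4.5¹ = 4.5 falls short of 6520/999 but 4.5² = 20.25 reaches it, so n = 2.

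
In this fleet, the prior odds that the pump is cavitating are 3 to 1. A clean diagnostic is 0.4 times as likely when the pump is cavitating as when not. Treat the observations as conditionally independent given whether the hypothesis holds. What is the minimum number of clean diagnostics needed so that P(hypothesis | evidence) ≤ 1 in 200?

Prior odds = 3.
Likelihood ratio per clean diagnostic = 0.4.
Target odds: 0.005 ÷ 0.995 = 1/199.
Need 3 × 0.4ⁿ ≤ 1/199, i.e. 0.4ⁿ ≤ 1/597.
0.4⁶ = 64/15625 is still above 1/597 but 0.4⁷ = 128/78125 is at or below it, so n = 7.

7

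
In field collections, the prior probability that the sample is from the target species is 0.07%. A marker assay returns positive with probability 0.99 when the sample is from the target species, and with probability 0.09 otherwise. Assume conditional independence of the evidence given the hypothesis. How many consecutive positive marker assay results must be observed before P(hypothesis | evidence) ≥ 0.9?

Prior odds = 0.0007/0.9993 = 7/9993.
Likelihood ratio of a positive result = 0.99/0.09 = 11.
Target posterior odds = 0.9/0.1 = 9.
Require 11ⁿ ≥ 9 ÷ (7/9993) = 89937/7.
11³ = 1331 falls short of 89937/7 but 11⁴ = 14641 reaches it, so n = 4.

4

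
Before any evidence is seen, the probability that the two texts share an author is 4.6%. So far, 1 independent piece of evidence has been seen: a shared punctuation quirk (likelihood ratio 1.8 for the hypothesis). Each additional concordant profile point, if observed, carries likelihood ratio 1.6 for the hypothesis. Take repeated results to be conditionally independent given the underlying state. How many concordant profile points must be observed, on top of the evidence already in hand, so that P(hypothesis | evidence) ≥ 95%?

12

Prior odds = 0.046/0.954 = 23/477.
Bayes factor of the evidence already in hand = 1.8.
Odds after that evidence = (23/477) × 1.8 = 23/265.
Target odds = 0.95/0.05 = 19.
Need 1.6ⁿ ≥ 19 ÷ (23/265) = 5035/23.
1.6¹¹ ≈175.922 falls short of 5035/23 but 1.6¹² ≈281.475 reaches it, so n = 12.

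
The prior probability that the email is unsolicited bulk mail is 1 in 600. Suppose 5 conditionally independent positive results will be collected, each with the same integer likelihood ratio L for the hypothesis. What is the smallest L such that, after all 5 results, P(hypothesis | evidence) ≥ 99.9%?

Prior odds = (1/600)/(599/600) = 1/599.
Target odds = 0.999/0.001 = 999.
Need L⁵ ≥ 999 ÷ (1/599) = 598401.
14⁵ = 537824 < 598401 ≤ 759375 = 15⁵, so L = 15.

15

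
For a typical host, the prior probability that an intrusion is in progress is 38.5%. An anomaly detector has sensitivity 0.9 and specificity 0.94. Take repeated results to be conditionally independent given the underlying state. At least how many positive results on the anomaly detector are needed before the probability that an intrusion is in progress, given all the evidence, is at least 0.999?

3

Prior odds = 0.385/0.615 = 77/123.
False-positive rate = 1 − 0.94 = 0.06; likelihood ratio of a positive = 0.9/0.06 = 15.
Target posterior odds = 0.999/0.001 = 999.
Need (77/123) × 15ⁿ ≥ 999, i.e. 15ⁿ ≥ 122877/77.
15² = 225 falls short of 122877/77 but 15³ = 3375 reaches it, so n = 3.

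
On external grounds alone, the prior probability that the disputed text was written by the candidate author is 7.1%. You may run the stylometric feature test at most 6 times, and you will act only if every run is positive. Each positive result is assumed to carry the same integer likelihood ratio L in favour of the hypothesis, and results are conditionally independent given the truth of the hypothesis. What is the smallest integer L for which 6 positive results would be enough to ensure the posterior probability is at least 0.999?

5

Prior odds = 0.071/0.929 = 71/929.
Target odds = 0.999/0.001 = 999.
Need L⁶ ≥ 999 ÷ (71/929) = 928071/71.
4⁶ = 4096 < 928071/71 ≤ 15625 = 5⁶, so L = 5.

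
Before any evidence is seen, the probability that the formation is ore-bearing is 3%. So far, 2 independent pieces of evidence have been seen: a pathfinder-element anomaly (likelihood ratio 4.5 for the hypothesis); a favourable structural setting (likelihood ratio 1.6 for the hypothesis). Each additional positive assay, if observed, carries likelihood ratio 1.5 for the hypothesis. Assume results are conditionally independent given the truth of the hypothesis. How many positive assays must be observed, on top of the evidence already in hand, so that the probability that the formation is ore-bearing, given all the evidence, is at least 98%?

14

Prior odds = 0.03/0.97 = 3/97.
Combined Bayes factor of the evidence already in hand = 4.5 × 1.6 = 7.2.
Odds after that evidence = (3/97) × 7.2 = 108/485.
Target odds = 0.98/0.02 = 49.
Need 1.5ⁿ ≥ 49 ÷ (108/485) = 23765/108.
1.5¹³ = 1594323/8192 falls short of 23765/108 but 1.5¹⁴ = 4782969/16384 reaches it, so n = 14.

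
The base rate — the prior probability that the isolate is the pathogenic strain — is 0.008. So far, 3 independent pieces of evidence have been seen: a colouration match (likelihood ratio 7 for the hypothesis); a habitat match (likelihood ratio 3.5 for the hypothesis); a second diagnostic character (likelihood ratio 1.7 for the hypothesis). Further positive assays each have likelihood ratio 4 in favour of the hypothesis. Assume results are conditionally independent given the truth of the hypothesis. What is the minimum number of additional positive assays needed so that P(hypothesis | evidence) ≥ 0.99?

Prior odds = 0.008/0.992 = 1/124.
Combined Bayes factor of the evidence already in hand = 7 × 3.5 × 1.7 = 41.65.
Odds after that evidence = (1/124) × 41.65 = 833/2480.
Target odds = 0.99/0.01 = 99.
Need 4ⁿ ≥ 99 ÷ (833/2480) = 245520/833.
4⁴ = 256 falls short of 245520/833 but 4⁵ = 1024 reaches it, so n = 5.

5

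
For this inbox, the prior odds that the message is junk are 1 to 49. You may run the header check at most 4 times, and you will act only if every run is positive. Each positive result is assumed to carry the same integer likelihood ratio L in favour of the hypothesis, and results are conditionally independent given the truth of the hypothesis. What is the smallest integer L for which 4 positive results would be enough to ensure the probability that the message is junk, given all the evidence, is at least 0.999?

15

Prior odds = 1/49.
Target odds = 0.999/0.001 = 999.
Need L⁴ ≥ 999 ÷ (1/49) = 48951.
14⁴ = 38416 < 48951 ≤ 50625 = 15⁴, so L = 15.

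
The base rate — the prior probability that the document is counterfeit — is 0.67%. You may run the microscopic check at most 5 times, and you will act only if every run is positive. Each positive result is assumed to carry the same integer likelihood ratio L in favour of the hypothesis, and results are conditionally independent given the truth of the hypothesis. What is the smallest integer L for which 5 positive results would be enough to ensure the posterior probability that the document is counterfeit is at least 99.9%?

Prior odds = 0.0067/0.9933 = 67/9933.
Target odds = 0.999/0.001 = 999.
Need L⁵ ≥ 999 ÷ (67/9933) = 9923067/67.
10⁵ = 100000 < 9923067/67 ≤ 161051 = 11⁵, so L = 11.

11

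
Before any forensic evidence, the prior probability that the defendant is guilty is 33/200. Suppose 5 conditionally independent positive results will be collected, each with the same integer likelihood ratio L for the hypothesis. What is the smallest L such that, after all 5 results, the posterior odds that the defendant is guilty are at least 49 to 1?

Prior odds = 0.165/0.835 = 33/167.
Target odds = 49.
Need L⁵ ≥ 49 ÷ (33/167) = 8183/33.
3⁵ = 243 < 8183/33 ≤ 1024 = 4⁵, so L = 4.

4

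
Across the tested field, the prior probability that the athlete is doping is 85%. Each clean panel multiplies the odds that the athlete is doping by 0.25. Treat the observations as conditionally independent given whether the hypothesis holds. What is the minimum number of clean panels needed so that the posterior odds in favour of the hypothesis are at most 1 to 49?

5

Prior odds = 0.85/0.15 = 17/3.
Likelihood ratio per clean panel = 0.25.
Target odds = 1/49.
Require 0.25ⁿ ≤ 1/49 ÷ (17/3) = 3/833.
0.25⁴ = 0.00390625 is still above 3/833 but 0.25⁵ = 1/1024 is at or below it, so n = 5.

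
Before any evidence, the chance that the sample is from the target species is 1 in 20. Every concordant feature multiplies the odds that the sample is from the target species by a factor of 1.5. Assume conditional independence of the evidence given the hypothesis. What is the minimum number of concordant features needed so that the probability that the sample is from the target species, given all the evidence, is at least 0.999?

Prior odds = 0.05/0.95 = 1/19.
Likelihood ratio per concordant feature = 1.5.
Target odds: 0.999 ÷ 0.001 = 999.
Need (1/19) × 1.5ⁿ ≥ 999, i.e. 1.5ⁿ ≥ 18981.
1.5²⁴ ≈16834.1 falls short of 18981 but 1.5²⁵ ≈25251.2 reaches it, so n = 25.

25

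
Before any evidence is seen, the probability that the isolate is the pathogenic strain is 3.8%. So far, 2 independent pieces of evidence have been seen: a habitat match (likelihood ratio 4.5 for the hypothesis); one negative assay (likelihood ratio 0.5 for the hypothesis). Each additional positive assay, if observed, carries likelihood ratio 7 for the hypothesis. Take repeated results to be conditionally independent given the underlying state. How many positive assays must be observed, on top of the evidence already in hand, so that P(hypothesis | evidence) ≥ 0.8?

Prior odds = 0.038/0.962 = 19/481.
Combined Bayes factor of the evidence already in hand = 4.5 × 0.5 = 2.25.
Odds after that evidence = (19/481) × 2.25 = 171/1924.
Target odds = 0.8/0.2 = 4.
Need 7ⁿ ≥ 4 ÷ (171/1924) = 7696/171.
7¹ = 7 falls short of 7696/171 but 7² = 49 reaches it, so n = 2.

2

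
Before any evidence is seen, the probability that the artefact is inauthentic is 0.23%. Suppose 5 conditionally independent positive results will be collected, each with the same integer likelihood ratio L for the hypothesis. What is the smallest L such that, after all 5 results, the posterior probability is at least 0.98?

8

Prior odds = 0.0023/0.9977 = 23/9977.
Target odds = 0.98/0.02 = 49.
Need L⁵ ≥ 49 ÷ (23/9977) = 488873/23.
7⁵ = 16807 < 488873/23 ≤ 32768 = 8⁵, so L = 8.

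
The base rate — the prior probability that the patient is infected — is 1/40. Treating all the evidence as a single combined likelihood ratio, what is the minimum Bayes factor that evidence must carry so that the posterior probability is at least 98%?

1911

Prior odds = 0.025/0.975 = 1/39.
Target odds = 0.98/0.02 = 49.
Required Bayes factor = 49 ÷ (1/39) = 1911.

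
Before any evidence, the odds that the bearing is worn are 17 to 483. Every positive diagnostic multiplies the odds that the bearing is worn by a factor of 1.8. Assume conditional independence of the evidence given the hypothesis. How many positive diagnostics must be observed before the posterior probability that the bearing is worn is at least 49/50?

13

Prior odds = 17/483.
Likelihood ratio per positive diagnostic = 1.8.
Target posterior odds = 0.98/0.02 = 49.
Need (17/483) × 1.8ⁿ ≥ 49, i.e. 1.8ⁿ ≥ 23667/17.
1.8¹² ≈1156.83 falls short of 23667/17 but 1.8¹³ ≈2082.3 reaches it, so n = 13.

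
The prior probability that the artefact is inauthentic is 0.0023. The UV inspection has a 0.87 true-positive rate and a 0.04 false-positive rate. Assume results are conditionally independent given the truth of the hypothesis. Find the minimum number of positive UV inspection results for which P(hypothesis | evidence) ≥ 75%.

3

Prior odds: 0.0023 ÷ 0.9977 = 23/9977.
Likelihood ratio of a positive result = 0.87/0.04 = 21.75.
Target posterior odds = 0.75/0.25 = 3.
Need (23/9977) × 21.75ⁿ ≥ 3, i.e. 21.75ⁿ ≥ 29931/23.
21.75² = 473.0625 falls short of 29931/23 but 21.75³ = 658503/64 reaches it, so n = 3.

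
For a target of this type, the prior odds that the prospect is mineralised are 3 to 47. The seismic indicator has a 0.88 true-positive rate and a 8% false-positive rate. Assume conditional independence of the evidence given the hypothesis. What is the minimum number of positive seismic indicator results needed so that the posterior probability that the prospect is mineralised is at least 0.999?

Prior odds = 3/47.
Likelihood ratio of a positive result = 0.88/0.08 = 11.
Target odds: 0.999 ÷ 0.001 = 999.
Need (3/47) × 11ⁿ ≥ 999, i.e. 11ⁿ ≥ 15651.
11⁴ = 14641 falls short of 15651 but 11⁵ = 161051 reaches it, so n = 5.

5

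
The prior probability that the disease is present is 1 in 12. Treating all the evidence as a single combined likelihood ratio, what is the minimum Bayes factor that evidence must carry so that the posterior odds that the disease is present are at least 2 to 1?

22

Prior odds = (1/12)/(11/12) = 1/11.
Target odds = 2.
Required Bayes factor = 2 ÷ (1/11) = 22.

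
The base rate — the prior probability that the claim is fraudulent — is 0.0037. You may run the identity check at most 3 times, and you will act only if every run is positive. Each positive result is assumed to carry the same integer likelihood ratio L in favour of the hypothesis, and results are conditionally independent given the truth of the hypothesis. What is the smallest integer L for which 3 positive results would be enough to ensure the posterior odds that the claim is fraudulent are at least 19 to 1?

Prior odds = 0.0037/0.9963 = 37/9963.
Target odds = 19.
Need L³ ≥ 19 ÷ (37/9963) = 189297/37.
17³ = 4913 < 189297/37 ≤ 5832 = 18³, so L = 18.

18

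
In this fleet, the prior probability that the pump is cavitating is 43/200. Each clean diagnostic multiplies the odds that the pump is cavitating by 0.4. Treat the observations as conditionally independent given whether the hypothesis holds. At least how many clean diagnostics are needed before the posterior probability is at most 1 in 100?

4

Prior odds: 0.215 ÷ 0.785 = 43/157.
Likelihood ratio per clean diagnostic = 0.4.
Target odds: 0.01 ÷ 0.99 = 1/99.
Need (43/157) × 0.4ⁿ ≤ 1/99, i.e. 0.4ⁿ ≤ 157/4257.
0.4³ = 0.064 is still above 157/4257 but 0.4⁴ = 0.0256 is at or below it, so n = 4.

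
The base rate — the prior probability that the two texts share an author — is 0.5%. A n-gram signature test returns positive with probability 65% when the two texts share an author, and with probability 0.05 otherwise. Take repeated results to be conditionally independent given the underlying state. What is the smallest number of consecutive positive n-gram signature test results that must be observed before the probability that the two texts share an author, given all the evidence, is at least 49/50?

4

Prior odds = 0.005/0.995 = 1/199.
Likelihood ratio of a positive result = 0.65/0.05 = 13.
Target posterior odds = 0.98/0.02 = 49.
Require 13ⁿ ≥ 49 ÷ (1/199) = 9751.
13³ = 2197 falls short of 9751 but 13⁴ = 28561 reaches it, so n = 4.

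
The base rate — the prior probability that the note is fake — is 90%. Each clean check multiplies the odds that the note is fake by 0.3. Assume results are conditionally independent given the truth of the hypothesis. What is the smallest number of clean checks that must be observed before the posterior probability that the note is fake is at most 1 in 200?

Prior odds = 0.9/0.1 = 9.
Likelihood ratio per clean check = 0.3.
Target odds: 0.005 ÷ 0.995 = 1/199.
Require 0.3ⁿ ≤ 1/199 ÷ 9 = 1/1791.
0.3⁶ = 729/1000000 is still above 1/1791 but 0.3⁷ = 2187/10000000 is at or below it, so n = 7.

7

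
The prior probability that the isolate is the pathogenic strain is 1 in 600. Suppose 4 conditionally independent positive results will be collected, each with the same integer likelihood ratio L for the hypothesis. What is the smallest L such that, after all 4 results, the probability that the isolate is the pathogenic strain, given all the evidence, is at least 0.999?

28

Prior odds = (1/600)/(599/600) = 1/599.
Target odds = 0.999/0.001 = 999.
Need L⁴ ≥ 999 ÷ (1/599) = 598401.
27⁴ = 531441 < 598401 ≤ 614656 = 28⁴, so L = 28.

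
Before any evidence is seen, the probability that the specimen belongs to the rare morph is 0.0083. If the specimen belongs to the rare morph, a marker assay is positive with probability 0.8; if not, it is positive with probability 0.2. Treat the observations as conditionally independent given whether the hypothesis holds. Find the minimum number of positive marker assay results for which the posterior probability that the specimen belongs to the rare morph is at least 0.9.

6

Prior odds: 0.0083 ÷ 0.9917 = 83/9917.
Likelihood ratio of a positive = 0.8/0.2 = 4.
Target posterior odds = 0.9/0.1 = 9.
Need (83/9917) × 4ⁿ ≥ 9, i.e. 4ⁿ ≥ 89253/83.
4⁵ = 1024 falls short of 89253/83 but 4⁶ = 4096 reaches it, so n = 6.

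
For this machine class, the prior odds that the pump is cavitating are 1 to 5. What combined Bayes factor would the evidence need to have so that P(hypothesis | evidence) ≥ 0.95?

95

Prior odds = 0.2.
Target odds = 0.95/0.05 = 19.
Required Bayes factor = 19 ÷ 0.2 = 95.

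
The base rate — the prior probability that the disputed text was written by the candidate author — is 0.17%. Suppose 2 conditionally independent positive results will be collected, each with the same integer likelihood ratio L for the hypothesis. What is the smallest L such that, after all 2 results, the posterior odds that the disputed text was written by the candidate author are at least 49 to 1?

170

Prior odds = 0.0017/0.9983 = 17/9983.
Target odds = 49.
Need L² ≥ 49 ÷ (17/9983) = 489167/17.
169² = 28561 < 489167/17 ≤ 28900 = 170², so L = 170.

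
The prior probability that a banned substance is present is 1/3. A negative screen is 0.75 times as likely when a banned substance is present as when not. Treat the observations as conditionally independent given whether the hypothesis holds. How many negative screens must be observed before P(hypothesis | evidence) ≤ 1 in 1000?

22

Prior odds: (1/3) ÷ (2/3) = 0.5.
Likelihood ratio per negative screen = 0.75.
Target odds: 0.001 ÷ 0.999 = 1/999.
Need 0.5 × 0.75ⁿ ≤ 1/999, i.e. 0.75ⁿ ≤ 2/999.
0.75²¹ ≈0.00237841 is still above 2/999 but 0.75²² ≈0.00178381 is at or below it, so n = 22.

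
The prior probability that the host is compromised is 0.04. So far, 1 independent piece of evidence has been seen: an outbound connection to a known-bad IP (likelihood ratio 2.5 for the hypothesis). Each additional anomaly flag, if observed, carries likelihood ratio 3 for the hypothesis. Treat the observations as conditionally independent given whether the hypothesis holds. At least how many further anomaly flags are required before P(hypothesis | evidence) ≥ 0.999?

Prior odds = 0.04/0.96 = 1/24.
Bayes factor of the evidence already in hand = 2.5.
Odds after that evidence = (1/24) × 2.5 = 5/48.
Target odds = 0.999/0.001 = 999.
Need 3ⁿ ≥ 999 ÷ (5/48) = 9590.4.
3⁸ = 6561 falls short of 9590.4 but 3⁹ = 19683 reaches it, so n = 9.

9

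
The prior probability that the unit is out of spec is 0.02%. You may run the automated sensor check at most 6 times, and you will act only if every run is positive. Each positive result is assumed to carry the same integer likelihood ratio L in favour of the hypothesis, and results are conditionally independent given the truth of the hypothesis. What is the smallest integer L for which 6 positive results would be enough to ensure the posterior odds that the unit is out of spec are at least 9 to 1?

Prior odds = 0.0002/0.9998 = 1/4999.
Target odds = 9.
Need L⁶ ≥ 9 ÷ (1/4999) = 44991.
5⁶ = 15625 < 44991 ≤ 46656 = 6⁶, so L = 6.

6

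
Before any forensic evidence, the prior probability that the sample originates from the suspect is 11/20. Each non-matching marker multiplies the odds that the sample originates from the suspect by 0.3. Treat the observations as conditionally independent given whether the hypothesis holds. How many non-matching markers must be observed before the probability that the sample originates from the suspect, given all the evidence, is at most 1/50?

4

Prior odds: 0.55 ÷ 0.45 = 11/9.
Likelihood ratio per non-matching marker = 0.3.
Target posterior odds = 0.02/0.98 = 1/49.
Need (11/9) × 0.3ⁿ ≤ 1/49, i.e. 0.3ⁿ ≤ 9/539.
0.3³ = 0.027 is still above 9/539 but 0.3⁴ = 0.0081 is at or below it, so n = 4.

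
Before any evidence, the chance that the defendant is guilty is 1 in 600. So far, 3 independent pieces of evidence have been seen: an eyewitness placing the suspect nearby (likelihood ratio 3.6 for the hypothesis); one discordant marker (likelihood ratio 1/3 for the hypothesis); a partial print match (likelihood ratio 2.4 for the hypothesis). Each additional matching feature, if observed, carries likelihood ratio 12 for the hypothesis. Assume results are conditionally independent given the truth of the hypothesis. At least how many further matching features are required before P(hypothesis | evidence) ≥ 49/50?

4

Prior odds = (1/600)/(599/600) = 1/599.
Combined Bayes factor of the evidence already in hand = 3.6 × (1/3) × 2.4 = 2.88.
Odds after that evidence = (1/599) × 2.88 = 72/14975.
Target odds = 0.98/0.02 = 49.
Need 12ⁿ ≥ 49 ÷ (72/14975) = 733775/72.
12³ = 1728 falls short of 733775/72 but 12⁴ = 20736 reaches it, so n = 4.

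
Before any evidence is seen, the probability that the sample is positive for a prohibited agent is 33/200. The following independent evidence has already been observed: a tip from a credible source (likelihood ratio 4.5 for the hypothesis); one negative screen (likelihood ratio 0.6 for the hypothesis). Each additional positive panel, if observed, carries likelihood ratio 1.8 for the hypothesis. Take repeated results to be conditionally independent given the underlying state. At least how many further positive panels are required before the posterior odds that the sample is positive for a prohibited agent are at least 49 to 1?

Prior odds = 0.165/0.835 = 33/167.
Combined Bayes factor of the evidence already in hand = 4.5 × 0.6 = 2.7.
Odds after that evidence = (33/167) × 2.7 = 891/1670.
Target odds = 49.
Need 1.8ⁿ ≥ 49 ÷ (891/1670) = 81830/891.
1.8⁷ = 4782969/78125 falls short of 81830/891 but 1.8⁸ = 43046721/390625 reaches it, so n = 8.

8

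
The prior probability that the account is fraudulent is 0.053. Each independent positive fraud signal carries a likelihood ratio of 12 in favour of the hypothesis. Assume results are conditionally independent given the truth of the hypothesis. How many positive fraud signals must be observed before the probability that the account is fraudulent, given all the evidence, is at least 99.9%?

4

Prior odds: 0.053 ÷ 0.947 = 53/947.
Likelihood ratio per positive fraud signal = 12.
Target posterior odds = 0.999/0.001 = 999.
Require 12ⁿ ≥ 999 ÷ (53/947) = 946053/53.
12³ = 1728 falls short of 946053/53 but 12⁴ = 20736 reaches it, so n = 4.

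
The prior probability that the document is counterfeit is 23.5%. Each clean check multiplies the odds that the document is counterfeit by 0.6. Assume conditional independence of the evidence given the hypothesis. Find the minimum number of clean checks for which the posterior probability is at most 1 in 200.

9

Prior odds = 0.235/0.765 = 47/153.
Likelihood ratio per clean check = 0.6.
Target odds: 0.005 ÷ 0.995 = 1/199.
Need (47/153) × 0.6ⁿ ≤ 1/199, i.e. 0.6ⁿ ≤ 153/9353.
0.6⁸ = 6561/390625 is still above 153/9353 but 0.6⁹ = 19683/1953125 is at or below it, so n = 9.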